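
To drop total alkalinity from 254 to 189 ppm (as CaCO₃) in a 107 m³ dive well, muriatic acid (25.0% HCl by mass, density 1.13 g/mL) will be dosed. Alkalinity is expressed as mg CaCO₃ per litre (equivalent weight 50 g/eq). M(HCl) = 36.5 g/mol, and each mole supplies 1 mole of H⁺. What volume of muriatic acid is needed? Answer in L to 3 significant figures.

Volume: 107 m³ = 107,000 L.
Alkalinity to neutralize: (254 − 189) = 65 mg/L as CaCO₃ × 107,000 L = 6955 g as CaCO₃.
Equivalents of H⁺ required: 6955 ÷ 50 g/eq = 139.1 eq = 139.1 mol HCl.
Mass of HCl: 139.1 × 36.5 = 5077 g.
Mass of 25.0% solution: 5077 / 0.25 = 20,310 g.
Volume: 20,310 g ÷ 1.13 g/mL = 17,970 mL.

18.0 L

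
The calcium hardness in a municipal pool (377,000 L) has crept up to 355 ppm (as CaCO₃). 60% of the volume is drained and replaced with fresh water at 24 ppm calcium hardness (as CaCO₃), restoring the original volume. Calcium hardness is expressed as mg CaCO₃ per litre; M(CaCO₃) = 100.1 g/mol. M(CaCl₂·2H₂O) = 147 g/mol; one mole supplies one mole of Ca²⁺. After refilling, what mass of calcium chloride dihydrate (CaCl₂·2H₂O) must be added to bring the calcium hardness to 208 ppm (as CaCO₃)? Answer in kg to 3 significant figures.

28.6 kg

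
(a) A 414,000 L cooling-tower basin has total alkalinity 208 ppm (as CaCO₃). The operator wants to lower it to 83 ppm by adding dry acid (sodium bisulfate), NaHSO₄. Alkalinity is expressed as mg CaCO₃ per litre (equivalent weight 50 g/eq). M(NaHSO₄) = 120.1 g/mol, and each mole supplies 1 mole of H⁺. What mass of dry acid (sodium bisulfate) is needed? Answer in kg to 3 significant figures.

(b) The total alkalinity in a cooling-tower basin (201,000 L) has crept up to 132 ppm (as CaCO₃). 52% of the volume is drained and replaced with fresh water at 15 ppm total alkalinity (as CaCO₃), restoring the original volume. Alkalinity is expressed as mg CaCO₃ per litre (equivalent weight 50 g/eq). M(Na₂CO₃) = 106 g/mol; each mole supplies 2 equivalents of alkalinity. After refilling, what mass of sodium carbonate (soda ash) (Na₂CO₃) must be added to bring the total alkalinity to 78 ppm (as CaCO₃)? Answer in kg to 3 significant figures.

(a) 124 kg; (b) 1.46 kg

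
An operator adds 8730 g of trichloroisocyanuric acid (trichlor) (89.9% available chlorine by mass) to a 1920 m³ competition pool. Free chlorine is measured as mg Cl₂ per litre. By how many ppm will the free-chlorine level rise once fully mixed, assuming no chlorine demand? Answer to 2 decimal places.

Volume: 1920 m³ = 1,920,000 L.
Available chlorine delivered: 8730 g × 0.899 = 7848 g as Cl₂.
Concentration rise: 7848 g / 1,920,000 L = 4.088 mg/L = 4.09 ppm.

4.09 ppm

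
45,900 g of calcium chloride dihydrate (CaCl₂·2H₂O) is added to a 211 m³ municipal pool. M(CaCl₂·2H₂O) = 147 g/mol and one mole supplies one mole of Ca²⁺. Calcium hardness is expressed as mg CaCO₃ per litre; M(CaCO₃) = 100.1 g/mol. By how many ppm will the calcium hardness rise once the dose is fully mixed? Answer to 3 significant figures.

148 ppm

Volume: 211 m³ = 211,000 L.
Moles of Ca²⁺: 45,900 g ÷ 147 g/mol = 312.2 mol.
As CaCO₃: 312.2 mol × 100.1 g/mol = 31,260 g.
Rise: 31,260 g / 211,000 L × 1000 = 148.1 mg/L.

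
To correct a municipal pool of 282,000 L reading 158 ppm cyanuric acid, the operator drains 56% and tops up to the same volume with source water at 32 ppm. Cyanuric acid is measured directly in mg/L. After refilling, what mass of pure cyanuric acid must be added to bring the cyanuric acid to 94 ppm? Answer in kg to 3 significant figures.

After draining 56% and refilling: 158 × 0.44 + 32 × 0.56 = 87.44 ppm.
Deficit to target: 94 − 87.44 = 6.56 mg/L.
Mass: 6.56 mg/L × 282,000 L = 1850 g cyanuric acid.

1.85 kg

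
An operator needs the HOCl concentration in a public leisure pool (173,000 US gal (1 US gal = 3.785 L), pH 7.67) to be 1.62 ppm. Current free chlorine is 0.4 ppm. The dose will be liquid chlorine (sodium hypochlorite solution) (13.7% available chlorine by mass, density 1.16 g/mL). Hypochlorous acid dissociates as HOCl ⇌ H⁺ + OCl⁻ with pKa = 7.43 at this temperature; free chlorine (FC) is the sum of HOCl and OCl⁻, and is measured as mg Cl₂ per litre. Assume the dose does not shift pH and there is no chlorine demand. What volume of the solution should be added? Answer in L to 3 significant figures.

16.6 L

Volume: 173,000 US gal × 3.785 L/gal = 654,805 L.
[OCl⁻]/[HOCl] = 10^(pH − pKa) = 10^(7.67 − 7.43) = 1.738; fraction as HOCl = 1/(1 + 1.738) = 0.3653.
Free chlorine required for 1.62 ppm HOCl: 1.62 / 0.3653 = 4.435 ppm.
FC to add: 4.435 − 0.4 = 4.035 mg/L as Cl₂.
Cl₂ equivalent: 4.035 mg/L × 654,805 L = 2642 g.
Product at 13.7% available Cl: 2642 / 0.137 = 19,290 g.
Volume: 19,290 g ÷ 1.16 g/mL = 16,630 mL.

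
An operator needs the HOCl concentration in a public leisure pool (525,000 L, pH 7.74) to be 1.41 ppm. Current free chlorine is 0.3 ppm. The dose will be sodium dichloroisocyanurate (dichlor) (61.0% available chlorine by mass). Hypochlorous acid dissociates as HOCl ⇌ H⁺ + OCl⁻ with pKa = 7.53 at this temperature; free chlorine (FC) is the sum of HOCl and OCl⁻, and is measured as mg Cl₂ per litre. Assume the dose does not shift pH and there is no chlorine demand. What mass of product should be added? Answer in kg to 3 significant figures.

2.92 kg

[OCl⁻]/[HOCl] = 10^(pH − pKa) = 10^(7.74 − 7.53) = 1.622; fraction as HOCl = 1/(1 + 1.622) = 0.3814.
Free chlorine required for 1.41 ppm HOCl: 1.41 / 0.3814 = 3.697 ppm.
FC to add: 3.697 − 0.3 = 3.397 mg/L as Cl₂.
Cl₂ equivalent: 3.397 mg/L × 525,000 L = 1783 g.
Product at 61.0% available Cl: 1783 / 0.61 = 2923 g.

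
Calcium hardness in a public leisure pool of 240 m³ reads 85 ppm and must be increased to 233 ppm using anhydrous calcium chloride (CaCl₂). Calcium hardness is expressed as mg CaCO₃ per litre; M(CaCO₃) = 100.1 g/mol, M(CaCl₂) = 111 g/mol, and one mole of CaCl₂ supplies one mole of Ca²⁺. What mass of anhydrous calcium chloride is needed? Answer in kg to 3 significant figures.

Volume: 240 m³ = 240,000 L.
Hardness to add: (233 − 85) = 148 mg/L as CaCO₃ × 240,000 L = 35,520 g as CaCO₃.
Moles of Ca²⁺ (1 mol Ca²⁺ ≡ 1 mol CaCO₃): 35,520 / 100.1 g/mol = 354.8 mol.
Mass of CaCl₂: 354.8 × 111 = 39,390 g.

39.4 kg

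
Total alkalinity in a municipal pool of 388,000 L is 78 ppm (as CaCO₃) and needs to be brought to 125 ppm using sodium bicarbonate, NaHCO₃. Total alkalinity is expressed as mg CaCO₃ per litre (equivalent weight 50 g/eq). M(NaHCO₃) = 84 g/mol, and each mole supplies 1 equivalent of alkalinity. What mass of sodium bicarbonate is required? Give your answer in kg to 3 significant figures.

30.6 kg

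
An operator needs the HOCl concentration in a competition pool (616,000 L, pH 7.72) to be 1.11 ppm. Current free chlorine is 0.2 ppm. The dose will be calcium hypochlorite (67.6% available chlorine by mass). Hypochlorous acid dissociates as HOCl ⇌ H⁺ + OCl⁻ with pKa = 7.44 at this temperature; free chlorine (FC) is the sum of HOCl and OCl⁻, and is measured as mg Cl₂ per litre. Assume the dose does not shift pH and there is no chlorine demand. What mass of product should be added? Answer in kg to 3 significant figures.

2.76 kg

[OCl⁻]/[HOCl] = 10^(pH − pKa) = 10^(7.72 − 7.44) = 1.905; fraction as HOCl = 1/(1 + 1.905) = 0.3442.
Free chlorine required for 1.11 ppm HOCl: 1.11 / 0.3442 = 3.225 ppm.
FC to add: 3.225 − 0.2 = 3.025 mg/L as Cl₂.
Cl₂ equivalent: 3.025 mg/L × 616,000 L = 1863 g.
Product at 67.6% available Cl: 1863 / 0.676 = 2757 g.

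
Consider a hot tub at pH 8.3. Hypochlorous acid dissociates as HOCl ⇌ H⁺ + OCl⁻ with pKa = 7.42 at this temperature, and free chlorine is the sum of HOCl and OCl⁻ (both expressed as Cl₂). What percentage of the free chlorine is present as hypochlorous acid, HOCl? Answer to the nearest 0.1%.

11.6%

[OCl⁻]/[HOCl] = 10^(pH − pKa) = 10^(8.3 − 7.42) = 10^0.88 = 7.586.
Fraction as HOCl = 1 / (1 + 7.586) = 0.1165.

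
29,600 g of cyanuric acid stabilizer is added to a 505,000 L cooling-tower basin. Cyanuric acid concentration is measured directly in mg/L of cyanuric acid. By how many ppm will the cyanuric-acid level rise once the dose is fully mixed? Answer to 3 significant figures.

Rise: 29,600 g / 505,000 L × 1000 = 58.61 mg/L.

58.6 ppm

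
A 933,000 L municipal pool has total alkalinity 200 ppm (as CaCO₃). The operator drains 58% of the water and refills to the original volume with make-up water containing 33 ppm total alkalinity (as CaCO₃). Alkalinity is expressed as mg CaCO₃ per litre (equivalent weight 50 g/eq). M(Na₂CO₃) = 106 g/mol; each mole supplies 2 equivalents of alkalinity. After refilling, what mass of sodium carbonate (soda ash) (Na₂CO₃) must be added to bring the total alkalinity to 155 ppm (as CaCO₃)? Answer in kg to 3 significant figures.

51.3 kg

After draining 58% and refilling: 200 × 0.42 + 33 × 0.58 = 103.14 ppm.
Deficit to target: 155 − 103.14 = 51.86 mg/L.
As CaCO₃: 51.86 mg/L × 933,000 L = 48,390 g; ÷ 50 g/eq ÷ 2 = 483.9 mol Na₂CO₃.
Mass: 483.9 × 106 = 51,290 g.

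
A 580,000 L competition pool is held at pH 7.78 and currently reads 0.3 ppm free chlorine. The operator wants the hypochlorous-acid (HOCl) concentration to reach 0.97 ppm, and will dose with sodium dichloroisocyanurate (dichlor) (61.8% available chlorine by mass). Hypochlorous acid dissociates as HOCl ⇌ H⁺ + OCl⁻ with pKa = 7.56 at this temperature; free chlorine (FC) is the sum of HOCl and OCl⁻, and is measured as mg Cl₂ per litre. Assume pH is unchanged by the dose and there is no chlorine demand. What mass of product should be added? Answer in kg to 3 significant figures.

2.14 kg

[OCl⁻]/[HOCl] = 10^(pH − pKa) = 10^(7.78 − 7.56) = 1.66; fraction as HOCl = 1/(1 + 1.66) = 0.376.
Free chlorine required for 0.97 ppm HOCl: 0.97 / 0.376 = 2.58 ppm.
FC to add: 2.58 − 0.3 = 2.28 mg/L as Cl₂.
Cl₂ equivalent: 2.28 mg/L × 580,000 L = 1322 g.
Product at 61.8% available Cl: 1322 / 0.618 = 2140 g.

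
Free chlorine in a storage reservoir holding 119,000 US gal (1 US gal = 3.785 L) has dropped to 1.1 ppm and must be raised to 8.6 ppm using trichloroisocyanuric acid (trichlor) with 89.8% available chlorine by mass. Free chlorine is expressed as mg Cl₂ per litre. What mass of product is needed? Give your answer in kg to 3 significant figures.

Volume: 119,000 US gal × 3.785 L/gal = 450,415 L.
Chlorine deficit: 8.6 − 1.1 = 7.5 ppm = 7.5 mg/L as Cl₂.
Cl₂ equivalent needed: 7.5 mg/L × 450,415 L = 3,378,000 mg = 3378 g.
Product at 89.8% available chlorine: 3378 / 0.898 = 3762 g.

3.76 kg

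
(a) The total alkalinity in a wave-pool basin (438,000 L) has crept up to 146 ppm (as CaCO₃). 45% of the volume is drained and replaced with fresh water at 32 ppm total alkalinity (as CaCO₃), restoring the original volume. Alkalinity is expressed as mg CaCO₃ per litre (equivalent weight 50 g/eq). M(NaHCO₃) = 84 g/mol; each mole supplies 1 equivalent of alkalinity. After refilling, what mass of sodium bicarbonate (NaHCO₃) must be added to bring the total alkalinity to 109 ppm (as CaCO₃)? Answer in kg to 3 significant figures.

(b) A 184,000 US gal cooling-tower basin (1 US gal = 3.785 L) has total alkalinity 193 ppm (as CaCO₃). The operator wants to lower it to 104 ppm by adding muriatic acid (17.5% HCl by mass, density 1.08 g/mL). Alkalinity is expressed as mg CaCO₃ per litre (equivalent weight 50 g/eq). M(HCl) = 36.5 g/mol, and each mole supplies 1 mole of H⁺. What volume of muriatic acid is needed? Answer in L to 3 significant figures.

(a) After draining 45% and refilling: 146 × 0.55 + 32 × 0.45 = 94.7 ppm.
(a) Deficit to target: 109 − 94.7 = 14.3 mg/L.
(a) As CaCO₃: 14.3 mg/L × 438,000 L = 6263 g; ÷ 50 g/eq ÷ 1 = 125.3 mol NaHCO₃.
(a) Mass: 125.3 × 84 = 10,520 g.

(b) Volume: 184,000 US gal × 3.785 L/gal = 696,440 L.
(b) Alkalinity to neutralize: (193 − 104) = 89 mg/L as CaCO₃ × 696,440 L = 61,980 g as CaCO₃.
(b) Equivalents of H⁺ required: 61,980 ÷ 50 g/eq = 1240 eq = 1240 mol HCl.
(b) Mass of HCl: 1240 × 36.5 = 45,250 g.
(b) Mass of 17.5% solution: 45,250 / 0.175 = 258,600 g.
(b) Volume: 258,600 g ÷ 1.08 g/mL = 239,400 mL.

(a) 10.5 kg; (b) 239 L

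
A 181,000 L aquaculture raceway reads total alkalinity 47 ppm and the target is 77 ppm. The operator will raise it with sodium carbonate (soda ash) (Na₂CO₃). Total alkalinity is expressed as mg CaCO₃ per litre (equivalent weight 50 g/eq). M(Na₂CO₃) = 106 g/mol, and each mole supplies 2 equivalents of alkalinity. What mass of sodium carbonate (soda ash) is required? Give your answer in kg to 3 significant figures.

5.76 kg

Alkalinity to add: (77 − 47) = 30 mg/L as CaCO₃ × 181,000 L = 5430 g as CaCO₃.
Equivalents: 5430 g ÷ 50 g/eq = 108.6 eq.
Each mole of Na₂CO₃ supplies 2 eq, so 108.6 / 2 = 54.3 mol.
Mass: 54.3 mol × 106 g/mol = 5756 g.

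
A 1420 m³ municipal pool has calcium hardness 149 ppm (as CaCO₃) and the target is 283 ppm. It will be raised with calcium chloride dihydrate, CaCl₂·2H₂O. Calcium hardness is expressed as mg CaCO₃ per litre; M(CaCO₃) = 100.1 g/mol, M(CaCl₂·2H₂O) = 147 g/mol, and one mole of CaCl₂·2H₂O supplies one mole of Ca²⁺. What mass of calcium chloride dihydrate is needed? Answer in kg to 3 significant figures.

Volume: 1420 m³ = 1,420,000 L.
Hardness to add: (283 − 149) = 134 mg/L as CaCO₃ × 1,420,000 L = 190,300 g as CaCO₃.
Moles of Ca²⁺ (1 mol Ca²⁺ ≡ 1 mol CaCO₃): 190,300 / 100.1 g/mol = 1901 mol.
Mass of CaCl₂·2H₂O: 1901 × 147 = 279,400 g.

279 kg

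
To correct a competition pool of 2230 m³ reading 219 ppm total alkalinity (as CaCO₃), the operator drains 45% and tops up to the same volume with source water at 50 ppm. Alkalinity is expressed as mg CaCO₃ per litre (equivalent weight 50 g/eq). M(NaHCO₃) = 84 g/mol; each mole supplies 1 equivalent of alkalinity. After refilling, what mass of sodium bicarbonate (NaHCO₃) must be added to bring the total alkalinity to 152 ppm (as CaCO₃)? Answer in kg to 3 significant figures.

33.9 kg

Volume: 2230 m³ = 2,230,000 L.
After draining 45% and refilling: 219 × 0.55 + 50 × 0.45 = 142.95 ppm.
Deficit to target: 152 − 142.95 = 9.05 mg/L.
As CaCO₃: 9.05 mg/L × 2,230,000 L = 20,180 g; ÷ 50 g/eq ÷ 1 = 403.6 mol NaHCO₃.
Mass: 403.6 × 84 = 33,900 g.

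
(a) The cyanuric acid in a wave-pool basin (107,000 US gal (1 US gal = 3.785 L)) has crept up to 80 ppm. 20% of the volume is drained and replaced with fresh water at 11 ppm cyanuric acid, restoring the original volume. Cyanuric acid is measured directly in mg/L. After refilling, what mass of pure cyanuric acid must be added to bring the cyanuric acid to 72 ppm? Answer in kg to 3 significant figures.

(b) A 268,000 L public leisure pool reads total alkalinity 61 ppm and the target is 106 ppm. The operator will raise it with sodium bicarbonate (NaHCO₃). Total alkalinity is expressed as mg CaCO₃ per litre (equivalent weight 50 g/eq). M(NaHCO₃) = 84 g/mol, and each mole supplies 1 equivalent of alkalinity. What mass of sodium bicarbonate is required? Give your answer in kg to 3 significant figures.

(a) Volume: 107,000 US gal × 3.785 L/gal = 404,995 L.
(a) After draining 20% and refilling: 80 × 0.80 + 11 × 0.20 = 66.2 ppm.
(a) Deficit to target: 72 − 66.2 = 5.8 mg/L.
(a) Mass: 5.8 mg/L × 404,995 L = 2349 g cyanuric acid.

(b) Alkalinity to add: (106 − 61) = 45 mg/L as CaCO₃ × 268,000 L = 12,060 g as CaCO₃.
(b) Equivalents: 12,060 g ÷ 50 g/eq = 241.2 eq.
(b) NaHCO₃ supplies 1 eq per mole → 241.2 mol.
(b) Mass: 241.2 mol × 84 g/mol = 20,260 g.

(a) 2.35 kg; (b) 20.3 kg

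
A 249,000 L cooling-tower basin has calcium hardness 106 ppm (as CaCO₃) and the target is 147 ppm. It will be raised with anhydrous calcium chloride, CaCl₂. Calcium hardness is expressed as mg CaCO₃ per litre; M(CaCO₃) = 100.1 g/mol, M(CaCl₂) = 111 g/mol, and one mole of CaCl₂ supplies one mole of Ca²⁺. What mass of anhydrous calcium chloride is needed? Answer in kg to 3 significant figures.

Hardness to add: (147 − 106) = 41 mg/L as CaCO₃ × 249,000 L = 10,210 g as CaCO₃.
Moles of Ca²⁺ (1 mol Ca²⁺ ≡ 1 mol CaCO₃): 10,210 / 100.1 g/mol = 102 mol.
Mass of CaCl₂: 102 × 111 = 11,320 g.

11.3 kg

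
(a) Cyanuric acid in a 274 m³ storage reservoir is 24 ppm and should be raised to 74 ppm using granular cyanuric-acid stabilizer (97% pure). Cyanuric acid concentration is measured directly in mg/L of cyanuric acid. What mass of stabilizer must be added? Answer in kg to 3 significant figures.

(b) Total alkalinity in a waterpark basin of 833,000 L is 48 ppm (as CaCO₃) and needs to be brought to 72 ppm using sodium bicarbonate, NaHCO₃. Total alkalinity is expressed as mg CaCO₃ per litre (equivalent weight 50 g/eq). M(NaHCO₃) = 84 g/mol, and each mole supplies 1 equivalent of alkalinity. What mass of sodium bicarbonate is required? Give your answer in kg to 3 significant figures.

(a) 14.1 kg; (b) 33.6 kg

(a) Volume: 274 m³ = 274,000 L.
(a) CYA to add: (74 − 24) = 50 mg/L × 274,000 L = 13,700 g cyanuric acid.
(a) At 97% purity: 13,700 / 0.97 = 14,120 g product.

(b) Alkalinity to add: (72 − 48) = 24 mg/L as CaCO₃ × 833,000 L = 19,990 g as CaCO₃.
(b) Equivalents: 19,990 g ÷ 50 g/eq = 399.8 eq.
(b) NaHCO₃ supplies 1 eq per mole → 399.8 mol.
(b) Mass: 399.8 mol × 84 g/mol = 33,590 g.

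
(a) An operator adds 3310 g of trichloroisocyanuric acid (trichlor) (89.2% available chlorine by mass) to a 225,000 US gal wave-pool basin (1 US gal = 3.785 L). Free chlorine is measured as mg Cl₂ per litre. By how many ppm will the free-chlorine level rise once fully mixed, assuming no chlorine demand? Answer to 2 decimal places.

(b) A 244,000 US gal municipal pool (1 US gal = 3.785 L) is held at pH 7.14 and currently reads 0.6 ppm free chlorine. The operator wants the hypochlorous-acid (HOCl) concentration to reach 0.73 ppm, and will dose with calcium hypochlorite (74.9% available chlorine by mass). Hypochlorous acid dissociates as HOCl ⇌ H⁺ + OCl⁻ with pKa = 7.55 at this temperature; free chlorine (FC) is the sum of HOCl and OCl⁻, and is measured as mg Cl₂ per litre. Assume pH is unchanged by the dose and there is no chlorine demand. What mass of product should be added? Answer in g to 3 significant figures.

(a) 3.47 ppm; (b) 510 g

(a) Volume: 225,000 US gal × 3.785 L/gal = 851,625 L.
(a) Available chlorine delivered: 3310 g × 0.892 = 2953 g as Cl₂.
(a) Concentration rise: 2953 g / 851,625 L = 3.467 mg/L = 3.47 ppm.

(b) Volume: 244,000 US gal × 3.785 L/gal = 923,540 L.
(b) [OCl⁻]/[HOCl] = 10^(pH − pKa) = 10^(7.14 − 7.55) = 0.389; fraction as HOCl = 1/(1 + 0.389) = 0.7199.
(b) Free chlorine required for 0.73 ppm HOCl: 0.73 / 0.7199 = 1.014 ppm.
(b) FC to add: 1.014 − 0.6 = 0.414 mg/L as Cl₂.
(b) Cl₂ equivalent: 0.414 mg/L × 923,540 L = 382.3 g.
(b) Product at 74.9% available Cl: 382.3 / 0.749 = 510.5 g.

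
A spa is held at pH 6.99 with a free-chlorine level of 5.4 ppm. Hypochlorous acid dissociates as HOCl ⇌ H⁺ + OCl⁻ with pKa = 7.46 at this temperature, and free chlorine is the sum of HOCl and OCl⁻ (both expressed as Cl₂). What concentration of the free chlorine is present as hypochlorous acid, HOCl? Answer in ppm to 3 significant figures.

4.03 ppm

[OCl⁻]/[HOCl] = 10^(pH − pKa) = 10^(6.99 − 7.46) = 10^-0.47 = 0.3388.
Fraction as HOCl = 1 / (1 + 0.3388) = 0.7469.
HOCl = 0.7469 × 5.4 ppm = 4.033 ppm.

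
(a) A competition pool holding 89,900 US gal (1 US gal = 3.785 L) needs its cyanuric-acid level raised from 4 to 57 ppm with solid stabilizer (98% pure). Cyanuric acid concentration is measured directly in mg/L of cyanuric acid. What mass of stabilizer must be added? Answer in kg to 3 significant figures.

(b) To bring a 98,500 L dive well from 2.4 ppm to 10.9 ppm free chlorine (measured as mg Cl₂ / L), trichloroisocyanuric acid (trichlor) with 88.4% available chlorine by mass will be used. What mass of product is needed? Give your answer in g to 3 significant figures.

(a) 18.4 kg; (b) 947 g

(a) Volume: 89,900 US gal × 3.785 L/gal = 340,272 L.
(a) CYA to add: (57 − 4) = 53 mg/L × 340,272 L = 18,030 g cyanuric acid.
(a) At 98% purity: 18,030 / 0.98 = 18,400 g product.

(b) Chlorine deficit: 10.9 − 2.4 = 8.5 ppm = 8.5 mg/L as Cl₂.
(b) Cl₂ equivalent needed: 8.5 mg/L × 98,500 L = 837,200 mg = 837.2 g.
(b) Product at 88.4% available chlorine: 837.2 / 0.884 = 947.1 g.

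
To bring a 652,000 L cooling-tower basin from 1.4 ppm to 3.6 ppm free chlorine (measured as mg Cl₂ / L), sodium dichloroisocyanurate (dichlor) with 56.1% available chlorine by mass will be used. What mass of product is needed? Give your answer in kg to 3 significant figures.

Chlorine deficit: 3.6 − 1.4 = 2.2 ppm = 2.2 mg/L as Cl₂.
Cl₂ equivalent needed: 2.2 mg/L × 652,000 L = 1,434,000 mg = 1434 g.
Product at 56.1% available chlorine: 1434 / 0.561 = 2557 g.

2.56 kg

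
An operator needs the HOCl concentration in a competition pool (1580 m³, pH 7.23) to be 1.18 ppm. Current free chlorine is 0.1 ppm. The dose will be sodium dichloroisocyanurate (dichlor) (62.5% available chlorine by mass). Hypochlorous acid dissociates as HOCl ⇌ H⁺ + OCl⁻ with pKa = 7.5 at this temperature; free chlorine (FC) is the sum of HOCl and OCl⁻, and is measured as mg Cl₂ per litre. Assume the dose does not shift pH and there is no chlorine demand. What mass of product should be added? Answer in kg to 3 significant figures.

4.33 kg

Volume: 1580 m³ = 1,580,000 L.
[OCl⁻]/[HOCl] = 10^(pH − pKa) = 10^(7.23 − 7.5) = 0.537; fraction as HOCl = 1/(1 + 0.537) = 0.6506.
Free chlorine required for 1.18 ppm HOCl: 1.18 / 0.6506 = 1.814 ppm.
FC to add: 1.814 − 0.1 = 1.714 mg/L as Cl₂.
Cl₂ equivalent: 1.714 mg/L × 1,580,000 L = 2708 g.
Product at 62.5% available Cl: 2708 / 0.625 = 4332 g.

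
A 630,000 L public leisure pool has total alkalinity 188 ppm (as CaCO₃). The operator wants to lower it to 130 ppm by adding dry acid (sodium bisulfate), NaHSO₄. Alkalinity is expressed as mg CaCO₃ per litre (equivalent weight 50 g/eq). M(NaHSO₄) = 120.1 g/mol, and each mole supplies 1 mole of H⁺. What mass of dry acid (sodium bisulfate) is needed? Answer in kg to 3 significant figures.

87.8 kg

Alkalinity to neutralize: (188 − 130) = 58 mg/L as CaCO₃ × 630,000 L = 36,540 g as CaCO₃.
Equivalents of H⁺ required: 36,540 ÷ 50 g/eq = 730.8 eq = 730.8 mol NaHSO₄.
Mass of NaHSO₄: 730.8 × 120.1 = 87,770 g.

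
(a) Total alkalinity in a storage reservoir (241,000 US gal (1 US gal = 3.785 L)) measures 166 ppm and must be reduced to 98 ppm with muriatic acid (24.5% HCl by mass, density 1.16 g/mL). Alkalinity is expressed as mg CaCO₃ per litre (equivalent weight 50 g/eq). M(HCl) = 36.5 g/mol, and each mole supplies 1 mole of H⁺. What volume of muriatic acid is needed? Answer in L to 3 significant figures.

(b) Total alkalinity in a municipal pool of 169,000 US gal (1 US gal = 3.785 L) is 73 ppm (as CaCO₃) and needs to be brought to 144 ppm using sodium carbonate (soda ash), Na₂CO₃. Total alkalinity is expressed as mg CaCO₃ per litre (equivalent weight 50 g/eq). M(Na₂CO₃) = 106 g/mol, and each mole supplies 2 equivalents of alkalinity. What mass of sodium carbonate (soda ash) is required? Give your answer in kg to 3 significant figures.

(a) 159 L; (b) 48.1 kg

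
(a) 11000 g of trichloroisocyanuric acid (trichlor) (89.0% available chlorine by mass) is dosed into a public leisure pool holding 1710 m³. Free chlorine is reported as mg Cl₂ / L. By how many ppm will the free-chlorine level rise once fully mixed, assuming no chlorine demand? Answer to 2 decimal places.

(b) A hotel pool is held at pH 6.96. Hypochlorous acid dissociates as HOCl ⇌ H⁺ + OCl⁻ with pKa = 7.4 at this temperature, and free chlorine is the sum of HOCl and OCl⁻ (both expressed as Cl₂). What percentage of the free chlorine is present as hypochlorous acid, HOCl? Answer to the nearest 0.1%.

(a) 5.73 ppm; (b) 73.4%

(a) Volume: 1710 m³ = 1,710,000 L.
(a) Available chlorine delivered: 11,000 g × 0.89 = 9790 g as Cl₂.
(a) Concentration rise: 9790 g / 1,710,000 L = 5.725 mg/L = 5.73 ppm.

(b) [OCl⁻]/[HOCl] = 10^(pH − pKa) = 10^(6.96 − 7.4) = 10^-0.44 = 0.3631.
(b) Fraction as HOCl = 1 / (1 + 0.3631) = 0.7336.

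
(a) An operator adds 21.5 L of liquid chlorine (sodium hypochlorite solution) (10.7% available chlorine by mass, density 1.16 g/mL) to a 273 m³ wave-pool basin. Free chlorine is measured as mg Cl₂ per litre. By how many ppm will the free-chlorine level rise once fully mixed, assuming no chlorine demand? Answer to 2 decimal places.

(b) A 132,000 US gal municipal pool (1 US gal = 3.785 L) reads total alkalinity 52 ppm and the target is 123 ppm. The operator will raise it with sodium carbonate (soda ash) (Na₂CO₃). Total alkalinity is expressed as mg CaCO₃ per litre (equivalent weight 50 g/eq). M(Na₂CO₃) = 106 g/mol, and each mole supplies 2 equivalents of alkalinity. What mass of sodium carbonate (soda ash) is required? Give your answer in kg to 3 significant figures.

(a) 9.78 ppm; (b) 37.6 kg

(a) Volume: 273 m³ = 273,000 L.
(a) Mass of solution: 21.5 L × 1000 mL/L × 1.16 g/mL = 24,940 g.
(a) Available chlorine delivered: 24,940 g × 0.107 = 2669 g as Cl₂.
(a) Concentration rise: 2669 g / 273,000 L = 9.775 mg/L = 9.78 ppm.

(b) Volume: 132,000 US gal × 3.785 L/gal = 499,620 L.
(b) Alkalinity to add: (123 − 52) = 71 mg/L as CaCO₃ × 499,620 L = 35,470 g as CaCO₃.
(b) Equivalents: 35,470 g ÷ 50 g/eq = 709.5 eq.
(b) Each mole of Na₂CO₃ supplies 2 eq, so 709.5 / 2 = 354.7 mol.
(b) Mass: 354.7 mol × 106 g/mol = 37,600 g.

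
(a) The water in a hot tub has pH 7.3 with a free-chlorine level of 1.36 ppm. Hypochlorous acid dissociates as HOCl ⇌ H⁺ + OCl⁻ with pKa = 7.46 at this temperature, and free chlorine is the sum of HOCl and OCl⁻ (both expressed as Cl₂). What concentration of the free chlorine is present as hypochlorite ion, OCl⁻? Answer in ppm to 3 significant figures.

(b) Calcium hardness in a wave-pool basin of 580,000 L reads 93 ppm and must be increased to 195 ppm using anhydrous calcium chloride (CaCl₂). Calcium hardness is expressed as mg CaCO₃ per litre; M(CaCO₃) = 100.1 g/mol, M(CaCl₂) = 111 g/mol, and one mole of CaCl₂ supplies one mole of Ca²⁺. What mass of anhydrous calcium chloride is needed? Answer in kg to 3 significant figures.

(a) 0.556 ppm; (b) 65.6 kg

(a) [OCl⁻]/[HOCl] = 10^(pH − pKa) = 10^(7.3 − 7.46) = 10^-0.16 = 0.6918.
(a) Fraction as HOCl = 1 / (1 + 0.6918) = 0.5911.
(a) OCl⁻ = (1 − 0.5911) × 1.36 ppm = 0.5561 ppm.

(b) Hardness to add: (195 − 93) = 102 mg/L as CaCO₃ × 580,000 L = 59,160 g as CaCO₃.
(b) Moles of Ca²⁺ (1 mol Ca²⁺ ≡ 1 mol CaCO₃): 59,160 / 100.1 g/mol = 591 mol.
(b) Mass of CaCl₂: 591 × 111 = 65,600 g.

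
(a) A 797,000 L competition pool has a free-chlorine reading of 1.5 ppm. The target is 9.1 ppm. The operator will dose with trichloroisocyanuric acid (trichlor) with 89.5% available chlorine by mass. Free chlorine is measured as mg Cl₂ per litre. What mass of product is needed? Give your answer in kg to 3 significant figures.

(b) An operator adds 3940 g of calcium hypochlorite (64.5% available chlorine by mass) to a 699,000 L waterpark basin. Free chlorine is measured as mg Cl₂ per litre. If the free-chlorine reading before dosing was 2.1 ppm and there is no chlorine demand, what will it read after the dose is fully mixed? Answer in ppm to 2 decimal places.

(a) Chlorine deficit: 9.1 − 1.5 = 7.6 ppm = 7.6 mg/L as Cl₂.
(a) Cl₂ equivalent needed: 7.6 mg/L × 797,000 L = 6,057,000 mg = 6057 g.
(a) Product at 89.5% available chlorine: 6057 / 0.895 = 6768 g.

(b) Available chlorine delivered: 3940 g × 0.645 = 2541 g as Cl₂.
(b) Concentration rise: 2541 g / 699,000 L = 3.636 mg/L = 3.64 ppm.
(b) Final FC: 2.1 + 3.64 = 5.74 ppm.

(a) 6.77 kg; (b) 5.74 ppm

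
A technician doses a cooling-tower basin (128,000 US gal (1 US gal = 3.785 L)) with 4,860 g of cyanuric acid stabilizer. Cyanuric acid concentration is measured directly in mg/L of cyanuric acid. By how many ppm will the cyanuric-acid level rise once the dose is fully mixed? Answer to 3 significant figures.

Volume: 128,000 US gal × 3.785 L/gal = 484,480 L.
Rise: 4,860 g / 484,480 L × 1000 = 10.03 mg/L.

10.0 ppm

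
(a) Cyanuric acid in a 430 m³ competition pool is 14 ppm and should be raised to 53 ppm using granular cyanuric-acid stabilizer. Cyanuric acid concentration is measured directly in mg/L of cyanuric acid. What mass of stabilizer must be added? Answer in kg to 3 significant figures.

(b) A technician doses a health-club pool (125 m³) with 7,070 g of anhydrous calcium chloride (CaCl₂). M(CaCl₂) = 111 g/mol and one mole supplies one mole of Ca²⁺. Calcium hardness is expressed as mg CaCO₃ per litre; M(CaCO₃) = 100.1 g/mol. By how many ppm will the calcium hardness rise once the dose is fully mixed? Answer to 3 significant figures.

(a) Volume: 430 m³ = 430,000 L.
(a) CYA to add: (53 − 14) = 39 mg/L × 430,000 L = 16,770 g cyanuric acid.

(b) Volume: 125 m³ = 125,000 L.
(b) Moles of Ca²⁺: 7,070 g ÷ 111 g/mol = 63.69 mol.
(b) As CaCO₃: 63.69 mol × 100.1 g/mol = 6376 g.
(b) Rise: 6376 g / 125,000 L × 1000 = 51.01 mg/L.

(a) 16.8 kg; (b) 51.0 ppm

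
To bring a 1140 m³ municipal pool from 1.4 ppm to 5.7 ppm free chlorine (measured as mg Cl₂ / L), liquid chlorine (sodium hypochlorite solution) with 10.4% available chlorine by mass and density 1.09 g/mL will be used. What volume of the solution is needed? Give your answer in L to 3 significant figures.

43.2 L

Volume: 1140 m³ = 1,140,000 L.
Chlorine deficit: 5.7 − 1.4 = 4.3 ppm = 4.3 mg/L as Cl₂.
Cl₂ equivalent needed: 4.3 mg/L × 1,140,000 L = 4,902,000 mg = 4902 g.
Product at 10.4% available chlorine: 4902 / 0.104 = 47,130 g.
Volume at density 1.09 g/mL: 47,130 g ÷ 1.09 g/mL = 43,240 mL.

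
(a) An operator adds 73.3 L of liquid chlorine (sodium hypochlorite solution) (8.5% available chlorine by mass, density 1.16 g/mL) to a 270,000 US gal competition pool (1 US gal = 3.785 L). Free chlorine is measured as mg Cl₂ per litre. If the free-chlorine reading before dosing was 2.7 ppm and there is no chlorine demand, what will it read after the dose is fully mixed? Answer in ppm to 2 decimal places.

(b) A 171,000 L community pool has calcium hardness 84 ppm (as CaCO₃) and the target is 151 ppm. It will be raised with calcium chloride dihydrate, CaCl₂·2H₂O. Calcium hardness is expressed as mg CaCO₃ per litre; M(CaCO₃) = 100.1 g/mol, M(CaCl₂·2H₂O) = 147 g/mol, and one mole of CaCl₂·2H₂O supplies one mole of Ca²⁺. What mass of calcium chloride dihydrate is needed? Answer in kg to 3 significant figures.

(a) Volume: 270,000 US gal × 3.785 L/gal = 1,021,950 L.
(a) Mass of solution: 73.3 L × 1000 mL/L × 1.16 g/mL = 85,030 g.
(a) Available chlorine delivered: 85,030 g × 0.085 = 7227 g as Cl₂.
(a) Concentration rise: 7227 g / 1,021,950 L = 7.072 mg/L = 7.07 ppm.
(a) Final FC: 2.7 + 7.07 = 9.77 ppm.

(b) Hardness to add: (151 − 84) = 67 mg/L as CaCO₃ × 171,000 L = 11,460 g as CaCO₃.
(b) Moles of Ca²⁺ (1 mol Ca²⁺ ≡ 1 mol CaCO₃): 11,460 / 100.1 g/mol = 114.5 mol.
(b) Mass of CaCl₂·2H₂O: 114.5 × 147 = 16,820 g.

(a) 9.77 ppm; (b) 16.8 kg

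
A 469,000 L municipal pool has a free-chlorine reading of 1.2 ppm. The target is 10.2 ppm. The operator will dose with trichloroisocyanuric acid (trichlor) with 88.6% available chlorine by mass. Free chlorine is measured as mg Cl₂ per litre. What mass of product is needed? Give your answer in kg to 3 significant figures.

4.76 kg

Chlorine deficit: 10.2 − 1.2 = 9 ppm = 9 mg/L as Cl₂.
Cl₂ equivalent needed: 9 mg/L × 469,000 L = 4,221,000 mg = 4221 g.
Product at 88.6% available chlorine: 4221 / 0.886 = 4764 g.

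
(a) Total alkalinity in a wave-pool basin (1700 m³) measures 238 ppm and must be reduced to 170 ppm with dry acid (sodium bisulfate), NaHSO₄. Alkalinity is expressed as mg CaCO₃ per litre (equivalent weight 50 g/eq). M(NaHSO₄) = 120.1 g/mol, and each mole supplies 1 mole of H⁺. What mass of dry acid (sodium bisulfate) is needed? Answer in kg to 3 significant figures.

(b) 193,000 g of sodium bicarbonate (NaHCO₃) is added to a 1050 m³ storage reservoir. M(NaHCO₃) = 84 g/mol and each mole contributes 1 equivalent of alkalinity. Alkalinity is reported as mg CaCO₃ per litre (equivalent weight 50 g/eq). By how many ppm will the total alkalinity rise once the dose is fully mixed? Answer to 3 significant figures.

(a) 278 kg; (b) 109 ppm

(a) Volume: 1700 m³ = 1,700,000 L.
(a) Alkalinity to neutralize: (238 − 170) = 68 mg/L as CaCO₃ × 1,700,000 L = 115,600 g as CaCO₃.
(a) Equivalents of H⁺ required: 115,600 ÷ 50 g/eq = 2312 eq = 2312 mol NaHSO₄.
(a) Mass of NaHSO₄: 2312 × 120.1 = 277,700 g.

(b) Volume: 1050 m³ = 1,050,000 L.
(b) Moles of NaHCO₃: 193,000 g ÷ 84 g/mol = 2298 mol → 2298 eq of alkalinity.
(b) As CaCO₃: 2298 eq × 50 g/eq = 114,900 g.
(b) Rise: 114,900 g / 1,050,000 L × 1000 = 109.4 mg/L.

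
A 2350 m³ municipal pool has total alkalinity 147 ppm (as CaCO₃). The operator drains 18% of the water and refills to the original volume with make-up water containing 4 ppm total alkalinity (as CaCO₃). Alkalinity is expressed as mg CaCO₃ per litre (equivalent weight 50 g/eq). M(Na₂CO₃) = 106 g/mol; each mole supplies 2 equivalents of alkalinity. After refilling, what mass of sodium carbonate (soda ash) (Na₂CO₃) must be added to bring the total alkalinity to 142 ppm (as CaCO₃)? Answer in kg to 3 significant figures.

51.7 kg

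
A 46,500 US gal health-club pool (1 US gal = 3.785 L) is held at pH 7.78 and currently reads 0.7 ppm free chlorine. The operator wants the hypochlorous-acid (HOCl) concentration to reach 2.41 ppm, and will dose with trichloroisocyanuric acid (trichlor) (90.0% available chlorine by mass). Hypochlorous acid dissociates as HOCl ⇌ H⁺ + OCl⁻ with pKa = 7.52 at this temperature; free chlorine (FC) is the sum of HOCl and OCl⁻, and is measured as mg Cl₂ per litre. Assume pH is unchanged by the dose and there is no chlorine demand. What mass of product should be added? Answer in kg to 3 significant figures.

Volume: 46,500 US gal × 3.785 L/gal = 176,002 L.
[OCl⁻]/[HOCl] = 10^(pH − pKa) = 10^(7.78 − 7.52) = 1.82; fraction as HOCl = 1/(1 + 1.82) = 0.3546.
Free chlorine required for 2.41 ppm HOCl: 2.41 / 0.3546 = 6.795 ppm.
FC to add: 6.795 − 0.7 = 6.095 mg/L as Cl₂.
Cl₂ equivalent: 6.095 mg/L × 176,002 L = 1073 g.
Product at 90.0% available Cl: 1073 / 0.9 = 1192 g.

1.19 kg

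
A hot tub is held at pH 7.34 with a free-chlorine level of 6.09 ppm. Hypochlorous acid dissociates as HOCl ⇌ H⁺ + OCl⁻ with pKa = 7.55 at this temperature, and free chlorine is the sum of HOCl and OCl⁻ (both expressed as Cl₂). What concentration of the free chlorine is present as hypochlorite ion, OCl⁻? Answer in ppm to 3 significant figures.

2.32 ppm

[OCl⁻]/[HOCl] = 10^(pH − pKa) = 10^(7.34 − 7.55) = 10^-0.21 = 0.6166.
Fraction as HOCl = 1 / (1 + 0.6166) = 0.6186.
OCl⁻ = (1 − 0.6186) × 6.09 ppm = 2.323 ppm.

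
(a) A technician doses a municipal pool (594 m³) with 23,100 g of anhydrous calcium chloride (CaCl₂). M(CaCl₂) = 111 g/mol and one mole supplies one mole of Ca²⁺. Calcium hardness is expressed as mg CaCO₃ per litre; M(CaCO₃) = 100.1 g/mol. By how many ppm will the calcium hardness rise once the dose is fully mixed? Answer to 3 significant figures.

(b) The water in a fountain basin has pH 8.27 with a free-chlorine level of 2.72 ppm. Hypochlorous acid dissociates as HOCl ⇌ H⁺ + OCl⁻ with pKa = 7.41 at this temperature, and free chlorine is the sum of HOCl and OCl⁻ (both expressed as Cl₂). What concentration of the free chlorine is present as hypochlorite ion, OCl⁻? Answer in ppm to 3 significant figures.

(a) 35.1 ppm; (b) 2.39 ppm

(a) Volume: 594 m³ = 594,000 L.
(a) Moles of Ca²⁺: 23,100 g ÷ 111 g/mol = 208.1 mol.
(a) As CaCO₃: 208.1 mol × 100.1 g/mol = 20,830 g.
(a) Rise: 20,830 g / 594,000 L × 1000 = 35.07 mg/L.

(b) [OCl⁻]/[HOCl] = 10^(pH − pKa) = 10^(8.27 − 7.41) = 10^0.86 = 7.244.
(b) Fraction as HOCl = 1 / (1 + 7.244) = 0.1213.
(b) OCl⁻ = (1 − 0.1213) × 2.72 ppm = 2.39 ppm.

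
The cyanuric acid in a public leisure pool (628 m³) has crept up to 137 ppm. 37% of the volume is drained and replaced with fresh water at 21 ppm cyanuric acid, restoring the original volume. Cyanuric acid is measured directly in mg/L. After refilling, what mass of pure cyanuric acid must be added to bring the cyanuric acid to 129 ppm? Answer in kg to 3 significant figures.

21.9 kg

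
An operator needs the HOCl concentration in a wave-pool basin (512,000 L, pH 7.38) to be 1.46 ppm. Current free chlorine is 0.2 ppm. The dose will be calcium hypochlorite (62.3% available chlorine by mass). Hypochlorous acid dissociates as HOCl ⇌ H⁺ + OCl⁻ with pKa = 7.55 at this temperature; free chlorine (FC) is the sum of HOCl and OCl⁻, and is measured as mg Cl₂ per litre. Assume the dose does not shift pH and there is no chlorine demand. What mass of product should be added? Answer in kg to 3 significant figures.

[OCl⁻]/[HOCl] = 10^(pH − pKa) = 10^(7.38 − 7.55) = 0.6761; fraction as HOCl = 1/(1 + 0.6761) = 0.5966.
Free chlorine required for 1.46 ppm HOCl: 1.46 / 0.5966 = 2.447 ppm.
FC to add: 2.447 − 0.2 = 2.247 mg/L as Cl₂.
Cl₂ equivalent: 2.247 mg/L × 512,000 L = 1151 g.
Product at 62.3% available Cl: 1151 / 0.623 = 1847 g.

1.85 kg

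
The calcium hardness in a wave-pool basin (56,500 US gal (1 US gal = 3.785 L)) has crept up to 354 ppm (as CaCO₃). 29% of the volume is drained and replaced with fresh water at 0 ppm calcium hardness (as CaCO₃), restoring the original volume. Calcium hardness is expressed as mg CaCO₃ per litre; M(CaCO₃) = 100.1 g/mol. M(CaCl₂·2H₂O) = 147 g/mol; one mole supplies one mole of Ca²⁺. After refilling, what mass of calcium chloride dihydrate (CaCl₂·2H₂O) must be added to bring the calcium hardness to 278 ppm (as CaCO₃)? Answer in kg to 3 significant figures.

8.37 kg

Volume: 56,500 US gal × 3.785 L/gal = 213,852 L.
After draining 29% and refilling: 354 × 0.71 + 0 × 0.29 = 251.34 ppm.
Deficit to target: 278 − 251.34 = 26.66 mg/L.
As CaCO₃: 26.66 mg/L × 213,852 L = 5701 g; ÷ 100.1 = 56.96 mol Ca²⁺.
Mass: 56.96 × 147 = 8373 g.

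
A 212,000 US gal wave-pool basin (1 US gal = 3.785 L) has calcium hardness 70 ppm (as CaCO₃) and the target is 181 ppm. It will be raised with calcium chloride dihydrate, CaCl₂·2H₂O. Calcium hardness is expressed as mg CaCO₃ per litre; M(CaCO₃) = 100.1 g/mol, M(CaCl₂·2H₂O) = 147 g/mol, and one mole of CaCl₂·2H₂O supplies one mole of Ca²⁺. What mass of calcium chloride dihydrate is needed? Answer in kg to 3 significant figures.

Volume: 212,000 US gal × 3.785 L/gal = 802,420 L.
Hardness to add: (181 − 70) = 111 mg/L as CaCO₃ × 802,420 L = 89,070 g as CaCO₃.
Moles of Ca²⁺ (1 mol Ca²⁺ ≡ 1 mol CaCO₃): 89,070 / 100.1 g/mol = 889.8 mol.
Mass of CaCl₂·2H₂O: 889.8 × 147 = 130,800 g.

131 kg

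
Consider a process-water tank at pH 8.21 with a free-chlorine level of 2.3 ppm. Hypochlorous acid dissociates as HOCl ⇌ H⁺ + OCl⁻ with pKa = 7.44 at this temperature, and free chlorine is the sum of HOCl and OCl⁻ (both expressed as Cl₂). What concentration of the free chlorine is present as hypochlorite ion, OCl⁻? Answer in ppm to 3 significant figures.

[OCl⁻]/[HOCl] = 10^(pH − pKa) = 10^(8.21 − 7.44) = 10^0.77 = 5.888.
Fraction as HOCl = 1 / (1 + 5.888) = 0.1452.
OCl⁻ = (1 − 0.1452) × 2.3 ppm = 1.966 ppm.

1.97 ppm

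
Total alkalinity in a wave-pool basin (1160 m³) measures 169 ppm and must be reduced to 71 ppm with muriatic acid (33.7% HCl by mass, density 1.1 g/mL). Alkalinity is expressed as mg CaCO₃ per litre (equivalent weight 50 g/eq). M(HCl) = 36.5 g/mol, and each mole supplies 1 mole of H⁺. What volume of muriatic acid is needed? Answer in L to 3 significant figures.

Volume: 1160 m³ = 1,160,000 L.
Alkalinity to neutralize: (169 − 71) = 98 mg/L as CaCO₃ × 1,160,000 L = 113,700 g as CaCO₃.
Equivalents of H⁺ required: 113,700 ÷ 50 g/eq = 2274 eq = 2274 mol HCl.
Mass of HCl: 2274 × 36.5 = 82,990 g.
Mass of 33.7% solution: 82,990 / 0.337 = 246,300 g.
Volume: 246,300 g ÷ 1.1 g/mL = 223,900 mL.

224 L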